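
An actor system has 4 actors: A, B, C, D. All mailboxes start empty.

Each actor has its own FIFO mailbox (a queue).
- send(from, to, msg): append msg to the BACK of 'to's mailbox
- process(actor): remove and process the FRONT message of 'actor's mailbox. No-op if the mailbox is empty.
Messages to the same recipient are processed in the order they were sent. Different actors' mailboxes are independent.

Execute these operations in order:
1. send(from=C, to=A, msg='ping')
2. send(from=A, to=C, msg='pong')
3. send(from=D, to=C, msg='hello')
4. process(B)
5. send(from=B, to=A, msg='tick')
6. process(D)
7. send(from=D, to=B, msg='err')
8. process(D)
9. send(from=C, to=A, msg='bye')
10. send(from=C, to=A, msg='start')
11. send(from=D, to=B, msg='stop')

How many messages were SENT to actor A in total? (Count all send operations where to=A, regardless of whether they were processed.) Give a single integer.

After 1 (send(from=C, to=A, msg='ping')): A:[ping] B:[] C:[] D:[]
After 2 (send(from=A, to=C, msg='pong')): A:[ping] B:[] C:[pong] D:[]
After 3 (send(from=D, to=C, msg='hello')): A:[ping] B:[] C:[pong,hello] D:[]
After 4 (process(B)): A:[ping] B:[] C:[pong,hello] D:[]
After 5 (send(from=B, to=A, msg='tick')): A:[ping,tick] B:[] C:[pong,hello] D:[]
After 6 (process(D)): A:[ping,tick] B:[] C:[pong,hello] D:[]
After 7 (send(from=D, to=B, msg='err')): A:[ping,tick] B:[err] C:[pong,hello] D:[]
After 8 (process(D)): A:[ping,tick] B:[err] C:[pong,hello] D:[]
After 9 (send(from=C, to=A, msg='bye')): A:[ping,tick,bye] B:[err] C:[pong,hello] D:[]
After 10 (send(from=C, to=A, msg='start')): A:[ping,tick,bye,start] B:[err] C:[pong,hello] D:[]
After 11 (send(from=D, to=B, msg='stop')): A:[ping,tick,bye,start] B:[err,stop] C:[pong,hello] D:[]

Answer: 4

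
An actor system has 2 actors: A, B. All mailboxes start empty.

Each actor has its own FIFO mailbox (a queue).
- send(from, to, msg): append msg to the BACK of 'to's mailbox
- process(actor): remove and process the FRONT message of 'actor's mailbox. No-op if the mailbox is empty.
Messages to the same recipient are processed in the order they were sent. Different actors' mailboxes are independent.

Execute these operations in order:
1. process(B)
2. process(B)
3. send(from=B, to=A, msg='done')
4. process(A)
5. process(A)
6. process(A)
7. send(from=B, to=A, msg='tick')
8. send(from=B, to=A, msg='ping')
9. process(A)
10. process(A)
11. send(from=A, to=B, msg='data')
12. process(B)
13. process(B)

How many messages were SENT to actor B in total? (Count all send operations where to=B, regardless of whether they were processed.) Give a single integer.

After 1 (process(B)): A:[] B:[]
After 2 (process(B)): A:[] B:[]
After 3 (send(from=B, to=A, msg='done')): A:[done] B:[]
After 4 (process(A)): A:[] B:[]
After 5 (process(A)): A:[] B:[]
After 6 (process(A)): A:[] B:[]
After 7 (send(from=B, to=A, msg='tick')): A:[tick] B:[]
After 8 (send(from=B, to=A, msg='ping')): A:[tick,ping] B:[]
After 9 (process(A)): A:[ping] B:[]
After 10 (process(A)): A:[] B:[]
After 11 (send(from=A, to=B, msg='data')): A:[] B:[data]
After 12 (process(B)): A:[] B:[]
After 13 (process(B)): A:[] B:[]

Answer: 1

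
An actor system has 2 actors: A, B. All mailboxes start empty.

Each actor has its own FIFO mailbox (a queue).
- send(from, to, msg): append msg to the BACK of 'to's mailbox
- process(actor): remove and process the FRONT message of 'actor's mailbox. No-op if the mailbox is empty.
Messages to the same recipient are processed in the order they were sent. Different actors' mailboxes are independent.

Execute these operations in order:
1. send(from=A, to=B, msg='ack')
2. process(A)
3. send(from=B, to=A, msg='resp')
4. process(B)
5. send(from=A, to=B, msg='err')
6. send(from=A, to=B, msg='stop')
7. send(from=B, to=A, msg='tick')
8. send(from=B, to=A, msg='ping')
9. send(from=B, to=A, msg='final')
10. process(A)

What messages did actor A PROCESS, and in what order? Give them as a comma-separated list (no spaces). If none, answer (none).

Answer: resp

Derivation:
After 1 (send(from=A, to=B, msg='ack')): A:[] B:[ack]
After 2 (process(A)): A:[] B:[ack]
After 3 (send(from=B, to=A, msg='resp')): A:[resp] B:[ack]
After 4 (process(B)): A:[resp] B:[]
After 5 (send(from=A, to=B, msg='err')): A:[resp] B:[err]
After 6 (send(from=A, to=B, msg='stop')): A:[resp] B:[err,stop]
After 7 (send(from=B, to=A, msg='tick')): A:[resp,tick] B:[err,stop]
After 8 (send(from=B, to=A, msg='ping')): A:[resp,tick,ping] B:[err,stop]
After 9 (send(from=B, to=A, msg='final')): A:[resp,tick,ping,final] B:[err,stop]
After 10 (process(A)): A:[tick,ping,final] B:[err,stop]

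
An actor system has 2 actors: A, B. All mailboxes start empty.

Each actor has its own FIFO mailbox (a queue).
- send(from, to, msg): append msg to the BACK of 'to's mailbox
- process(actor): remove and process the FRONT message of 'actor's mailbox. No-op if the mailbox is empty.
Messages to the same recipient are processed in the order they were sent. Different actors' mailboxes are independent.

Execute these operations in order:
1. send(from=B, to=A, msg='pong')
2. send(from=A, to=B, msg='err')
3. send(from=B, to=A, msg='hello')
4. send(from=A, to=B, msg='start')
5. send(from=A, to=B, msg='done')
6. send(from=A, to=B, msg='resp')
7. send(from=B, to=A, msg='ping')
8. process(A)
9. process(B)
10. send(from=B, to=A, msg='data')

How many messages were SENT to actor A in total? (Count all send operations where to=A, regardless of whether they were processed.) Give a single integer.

After 1 (send(from=B, to=A, msg='pong')): A:[pong] B:[]
After 2 (send(from=A, to=B, msg='err')): A:[pong] B:[err]
After 3 (send(from=B, to=A, msg='hello')): A:[pong,hello] B:[err]
After 4 (send(from=A, to=B, msg='start')): A:[pong,hello] B:[err,start]
After 5 (send(from=A, to=B, msg='done')): A:[pong,hello] B:[err,start,done]
After 6 (send(from=A, to=B, msg='resp')): A:[pong,hello] B:[err,start,done,resp]
After 7 (send(from=B, to=A, msg='ping')): A:[pong,hello,ping] B:[err,start,done,resp]
After 8 (process(A)): A:[hello,ping] B:[err,start,done,resp]
After 9 (process(B)): A:[hello,ping] B:[start,done,resp]
After 10 (send(from=B, to=A, msg='data')): A:[hello,ping,data] B:[start,done,resp]

Answer: 4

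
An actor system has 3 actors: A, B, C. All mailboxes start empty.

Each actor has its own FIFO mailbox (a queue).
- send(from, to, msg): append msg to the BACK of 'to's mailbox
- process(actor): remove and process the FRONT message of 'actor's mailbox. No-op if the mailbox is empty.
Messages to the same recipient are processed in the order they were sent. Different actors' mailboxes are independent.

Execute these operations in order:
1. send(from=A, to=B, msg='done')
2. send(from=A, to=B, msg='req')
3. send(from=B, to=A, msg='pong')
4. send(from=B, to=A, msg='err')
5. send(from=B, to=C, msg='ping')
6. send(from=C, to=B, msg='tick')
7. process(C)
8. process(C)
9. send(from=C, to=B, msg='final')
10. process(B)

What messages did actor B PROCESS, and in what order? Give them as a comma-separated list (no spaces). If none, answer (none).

After 1 (send(from=A, to=B, msg='done')): A:[] B:[done] C:[]
After 2 (send(from=A, to=B, msg='req')): A:[] B:[done,req] C:[]
After 3 (send(from=B, to=A, msg='pong')): A:[pong] B:[done,req] C:[]
After 4 (send(from=B, to=A, msg='err')): A:[pong,err] B:[done,req] C:[]
After 5 (send(from=B, to=C, msg='ping')): A:[pong,err] B:[done,req] C:[ping]
After 6 (send(from=C, to=B, msg='tick')): A:[pong,err] B:[done,req,tick] C:[ping]
After 7 (process(C)): A:[pong,err] B:[done,req,tick] C:[]
After 8 (process(C)): A:[pong,err] B:[done,req,tick] C:[]
After 9 (send(from=C, to=B, msg='final')): A:[pong,err] B:[done,req,tick,final] C:[]
After 10 (process(B)): A:[pong,err] B:[req,tick,final] C:[]

Answer: done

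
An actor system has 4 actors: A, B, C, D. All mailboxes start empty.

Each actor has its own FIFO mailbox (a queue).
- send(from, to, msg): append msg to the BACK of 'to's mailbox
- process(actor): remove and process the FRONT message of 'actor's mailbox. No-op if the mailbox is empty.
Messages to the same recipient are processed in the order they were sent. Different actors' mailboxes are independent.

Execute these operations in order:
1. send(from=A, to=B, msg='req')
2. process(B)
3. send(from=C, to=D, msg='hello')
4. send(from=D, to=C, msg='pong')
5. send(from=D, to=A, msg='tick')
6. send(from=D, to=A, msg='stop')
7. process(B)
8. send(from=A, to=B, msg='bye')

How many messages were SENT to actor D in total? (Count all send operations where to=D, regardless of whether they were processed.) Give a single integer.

After 1 (send(from=A, to=B, msg='req')): A:[] B:[req] C:[] D:[]
After 2 (process(B)): A:[] B:[] C:[] D:[]
After 3 (send(from=C, to=D, msg='hello')): A:[] B:[] C:[] D:[hello]
After 4 (send(from=D, to=C, msg='pong')): A:[] B:[] C:[pong] D:[hello]
After 5 (send(from=D, to=A, msg='tick')): A:[tick] B:[] C:[pong] D:[hello]
After 6 (send(from=D, to=A, msg='stop')): A:[tick,stop] B:[] C:[pong] D:[hello]
After 7 (process(B)): A:[tick,stop] B:[] C:[pong] D:[hello]
After 8 (send(from=A, to=B, msg='bye')): A:[tick,stop] B:[bye] C:[pong] D:[hello]

Answer: 1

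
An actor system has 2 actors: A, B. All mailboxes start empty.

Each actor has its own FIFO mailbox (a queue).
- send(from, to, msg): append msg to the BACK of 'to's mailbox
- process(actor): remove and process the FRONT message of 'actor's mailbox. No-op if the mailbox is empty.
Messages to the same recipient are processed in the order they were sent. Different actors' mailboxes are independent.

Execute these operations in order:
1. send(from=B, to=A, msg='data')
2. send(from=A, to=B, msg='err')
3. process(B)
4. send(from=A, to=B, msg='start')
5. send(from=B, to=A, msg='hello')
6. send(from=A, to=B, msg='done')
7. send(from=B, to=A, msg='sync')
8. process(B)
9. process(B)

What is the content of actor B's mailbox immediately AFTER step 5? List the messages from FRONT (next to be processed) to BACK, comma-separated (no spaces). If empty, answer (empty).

After 1 (send(from=B, to=A, msg='data')): A:[data] B:[]
After 2 (send(from=A, to=B, msg='err')): A:[data] B:[err]
After 3 (process(B)): A:[data] B:[]
After 4 (send(from=A, to=B, msg='start')): A:[data] B:[start]
After 5 (send(from=B, to=A, msg='hello')): A:[data,hello] B:[start]

start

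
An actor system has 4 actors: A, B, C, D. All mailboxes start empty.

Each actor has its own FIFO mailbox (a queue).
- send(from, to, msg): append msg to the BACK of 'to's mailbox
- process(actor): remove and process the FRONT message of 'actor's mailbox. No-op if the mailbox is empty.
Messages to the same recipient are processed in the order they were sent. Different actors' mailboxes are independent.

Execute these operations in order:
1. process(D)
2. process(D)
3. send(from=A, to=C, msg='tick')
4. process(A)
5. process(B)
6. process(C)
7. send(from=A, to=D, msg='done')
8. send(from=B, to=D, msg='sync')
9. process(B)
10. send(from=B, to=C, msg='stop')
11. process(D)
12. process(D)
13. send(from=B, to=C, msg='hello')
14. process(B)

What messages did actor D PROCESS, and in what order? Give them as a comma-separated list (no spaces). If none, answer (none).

After 1 (process(D)): A:[] B:[] C:[] D:[]
After 2 (process(D)): A:[] B:[] C:[] D:[]
After 3 (send(from=A, to=C, msg='tick')): A:[] B:[] C:[tick] D:[]
After 4 (process(A)): A:[] B:[] C:[tick] D:[]
After 5 (process(B)): A:[] B:[] C:[tick] D:[]
After 6 (process(C)): A:[] B:[] C:[] D:[]
After 7 (send(from=A, to=D, msg='done')): A:[] B:[] C:[] D:[done]
After 8 (send(from=B, to=D, msg='sync')): A:[] B:[] C:[] D:[done,sync]
After 9 (process(B)): A:[] B:[] C:[] D:[done,sync]
After 10 (send(from=B, to=C, msg='stop')): A:[] B:[] C:[stop] D:[done,sync]
After 11 (process(D)): A:[] B:[] C:[stop] D:[sync]
After 12 (process(D)): A:[] B:[] C:[stop] D:[]
After 13 (send(from=B, to=C, msg='hello')): A:[] B:[] C:[stop,hello] D:[]
After 14 (process(B)): A:[] B:[] C:[stop,hello] D:[]

Answer: done,sync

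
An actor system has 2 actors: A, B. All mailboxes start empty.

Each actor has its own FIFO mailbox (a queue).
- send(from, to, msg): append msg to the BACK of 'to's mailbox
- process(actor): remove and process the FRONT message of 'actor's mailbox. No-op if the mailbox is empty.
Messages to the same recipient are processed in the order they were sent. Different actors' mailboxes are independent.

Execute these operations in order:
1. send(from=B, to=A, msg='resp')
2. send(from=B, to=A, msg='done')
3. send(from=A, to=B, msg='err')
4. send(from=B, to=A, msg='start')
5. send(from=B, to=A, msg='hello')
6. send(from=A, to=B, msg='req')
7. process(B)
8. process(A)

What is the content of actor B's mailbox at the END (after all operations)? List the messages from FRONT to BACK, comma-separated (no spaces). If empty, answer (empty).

After 1 (send(from=B, to=A, msg='resp')): A:[resp] B:[]
After 2 (send(from=B, to=A, msg='done')): A:[resp,done] B:[]
After 3 (send(from=A, to=B, msg='err')): A:[resp,done] B:[err]
After 4 (send(from=B, to=A, msg='start')): A:[resp,done,start] B:[err]
After 5 (send(from=B, to=A, msg='hello')): A:[resp,done,start,hello] B:[err]
After 6 (send(from=A, to=B, msg='req')): A:[resp,done,start,hello] B:[err,req]
After 7 (process(B)): A:[resp,done,start,hello] B:[req]
After 8 (process(A)): A:[done,start,hello] B:[req]

Answer: req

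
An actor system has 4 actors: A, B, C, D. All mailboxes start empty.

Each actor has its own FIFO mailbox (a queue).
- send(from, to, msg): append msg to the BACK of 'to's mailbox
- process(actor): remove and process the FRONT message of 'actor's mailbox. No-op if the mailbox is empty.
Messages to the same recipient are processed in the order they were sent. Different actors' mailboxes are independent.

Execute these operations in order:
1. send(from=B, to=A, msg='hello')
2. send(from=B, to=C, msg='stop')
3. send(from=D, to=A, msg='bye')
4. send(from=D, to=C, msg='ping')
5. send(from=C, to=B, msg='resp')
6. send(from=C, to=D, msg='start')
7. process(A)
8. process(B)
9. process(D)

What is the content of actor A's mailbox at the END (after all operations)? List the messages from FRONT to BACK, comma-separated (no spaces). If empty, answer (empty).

After 1 (send(from=B, to=A, msg='hello')): A:[hello] B:[] C:[] D:[]
After 2 (send(from=B, to=C, msg='stop')): A:[hello] B:[] C:[stop] D:[]
After 3 (send(from=D, to=A, msg='bye')): A:[hello,bye] B:[] C:[stop] D:[]
After 4 (send(from=D, to=C, msg='ping')): A:[hello,bye] B:[] C:[stop,ping] D:[]
After 5 (send(from=C, to=B, msg='resp')): A:[hello,bye] B:[resp] C:[stop,ping] D:[]
After 6 (send(from=C, to=D, msg='start')): A:[hello,bye] B:[resp] C:[stop,ping] D:[start]
After 7 (process(A)): A:[bye] B:[resp] C:[stop,ping] D:[start]
After 8 (process(B)): A:[bye] B:[] C:[stop,ping] D:[start]
After 9 (process(D)): A:[bye] B:[] C:[stop,ping] D:[]

Answer: bye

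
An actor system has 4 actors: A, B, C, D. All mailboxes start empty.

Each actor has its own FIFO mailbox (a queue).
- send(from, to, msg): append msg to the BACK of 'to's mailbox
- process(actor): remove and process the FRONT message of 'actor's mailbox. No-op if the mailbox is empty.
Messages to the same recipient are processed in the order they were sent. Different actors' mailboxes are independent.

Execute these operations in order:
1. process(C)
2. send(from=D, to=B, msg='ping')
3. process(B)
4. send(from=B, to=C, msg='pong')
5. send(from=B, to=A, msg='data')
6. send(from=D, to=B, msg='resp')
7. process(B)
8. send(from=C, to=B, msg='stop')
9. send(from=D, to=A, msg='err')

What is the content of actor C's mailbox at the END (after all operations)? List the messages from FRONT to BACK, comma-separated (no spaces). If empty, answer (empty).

After 1 (process(C)): A:[] B:[] C:[] D:[]
After 2 (send(from=D, to=B, msg='ping')): A:[] B:[ping] C:[] D:[]
After 3 (process(B)): A:[] B:[] C:[] D:[]
After 4 (send(from=B, to=C, msg='pong')): A:[] B:[] C:[pong] D:[]
After 5 (send(from=B, to=A, msg='data')): A:[data] B:[] C:[pong] D:[]
After 6 (send(from=D, to=B, msg='resp')): A:[data] B:[resp] C:[pong] D:[]
After 7 (process(B)): A:[data] B:[] C:[pong] D:[]
After 8 (send(from=C, to=B, msg='stop')): A:[data] B:[stop] C:[pong] D:[]
After 9 (send(from=D, to=A, msg='err')): A:[data,err] B:[stop] C:[pong] D:[]

Answer: pong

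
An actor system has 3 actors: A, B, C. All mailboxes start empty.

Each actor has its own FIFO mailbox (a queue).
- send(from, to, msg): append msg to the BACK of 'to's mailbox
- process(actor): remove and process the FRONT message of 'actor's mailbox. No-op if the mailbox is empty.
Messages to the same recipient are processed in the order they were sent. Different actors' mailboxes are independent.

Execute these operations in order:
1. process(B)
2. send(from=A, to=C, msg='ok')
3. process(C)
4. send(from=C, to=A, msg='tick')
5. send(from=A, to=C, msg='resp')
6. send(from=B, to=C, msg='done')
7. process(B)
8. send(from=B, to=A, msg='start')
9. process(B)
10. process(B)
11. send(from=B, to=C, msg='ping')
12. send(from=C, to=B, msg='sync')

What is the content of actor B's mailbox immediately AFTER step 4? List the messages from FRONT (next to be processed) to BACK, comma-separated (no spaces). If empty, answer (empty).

After 1 (process(B)): A:[] B:[] C:[]
After 2 (send(from=A, to=C, msg='ok')): A:[] B:[] C:[ok]
After 3 (process(C)): A:[] B:[] C:[]
After 4 (send(from=C, to=A, msg='tick')): A:[tick] B:[] C:[]

(empty)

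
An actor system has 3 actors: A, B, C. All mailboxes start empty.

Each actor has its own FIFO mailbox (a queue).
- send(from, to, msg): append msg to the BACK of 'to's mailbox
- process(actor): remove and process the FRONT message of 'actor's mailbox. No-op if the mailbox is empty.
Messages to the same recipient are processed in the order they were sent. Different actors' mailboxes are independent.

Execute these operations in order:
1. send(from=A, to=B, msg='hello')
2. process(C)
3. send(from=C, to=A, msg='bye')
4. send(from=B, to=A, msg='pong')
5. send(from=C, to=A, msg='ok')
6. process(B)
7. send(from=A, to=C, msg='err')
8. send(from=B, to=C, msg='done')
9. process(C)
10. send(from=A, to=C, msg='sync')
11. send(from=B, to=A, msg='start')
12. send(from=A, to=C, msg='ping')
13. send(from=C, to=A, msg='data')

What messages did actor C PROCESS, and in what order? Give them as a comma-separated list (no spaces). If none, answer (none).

After 1 (send(from=A, to=B, msg='hello')): A:[] B:[hello] C:[]
After 2 (process(C)): A:[] B:[hello] C:[]
After 3 (send(from=C, to=A, msg='bye')): A:[bye] B:[hello] C:[]
After 4 (send(from=B, to=A, msg='pong')): A:[bye,pong] B:[hello] C:[]
After 5 (send(from=C, to=A, msg='ok')): A:[bye,pong,ok] B:[hello] C:[]
After 6 (process(B)): A:[bye,pong,ok] B:[] C:[]
After 7 (send(from=A, to=C, msg='err')): A:[bye,pong,ok] B:[] C:[err]
After 8 (send(from=B, to=C, msg='done')): A:[bye,pong,ok] B:[] C:[err,done]
After 9 (process(C)): A:[bye,pong,ok] B:[] C:[done]
After 10 (send(from=A, to=C, msg='sync')): A:[bye,pong,ok] B:[] C:[done,sync]
After 11 (send(from=B, to=A, msg='start')): A:[bye,pong,ok,start] B:[] C:[done,sync]
After 12 (send(from=A, to=C, msg='ping')): A:[bye,pong,ok,start] B:[] C:[done,sync,ping]
After 13 (send(from=C, to=A, msg='data')): A:[bye,pong,ok,start,data] B:[] C:[done,sync,ping]

Answer: err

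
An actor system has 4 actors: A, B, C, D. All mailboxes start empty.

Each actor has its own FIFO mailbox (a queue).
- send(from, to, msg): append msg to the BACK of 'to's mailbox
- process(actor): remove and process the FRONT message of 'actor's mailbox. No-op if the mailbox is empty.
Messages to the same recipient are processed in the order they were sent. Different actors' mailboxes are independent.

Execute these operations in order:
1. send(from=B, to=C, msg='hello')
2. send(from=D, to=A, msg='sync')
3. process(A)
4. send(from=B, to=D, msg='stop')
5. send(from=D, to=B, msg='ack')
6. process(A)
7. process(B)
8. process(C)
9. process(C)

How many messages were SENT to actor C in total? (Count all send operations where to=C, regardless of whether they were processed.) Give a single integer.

Answer: 1

Derivation:
After 1 (send(from=B, to=C, msg='hello')): A:[] B:[] C:[hello] D:[]
After 2 (send(from=D, to=A, msg='sync')): A:[sync] B:[] C:[hello] D:[]
After 3 (process(A)): A:[] B:[] C:[hello] D:[]
After 4 (send(from=B, to=D, msg='stop')): A:[] B:[] C:[hello] D:[stop]
After 5 (send(from=D, to=B, msg='ack')): A:[] B:[ack] C:[hello] D:[stop]
After 6 (process(A)): A:[] B:[ack] C:[hello] D:[stop]
After 7 (process(B)): A:[] B:[] C:[hello] D:[stop]
After 8 (process(C)): A:[] B:[] C:[] D:[stop]
After 9 (process(C)): A:[] B:[] C:[] D:[stop]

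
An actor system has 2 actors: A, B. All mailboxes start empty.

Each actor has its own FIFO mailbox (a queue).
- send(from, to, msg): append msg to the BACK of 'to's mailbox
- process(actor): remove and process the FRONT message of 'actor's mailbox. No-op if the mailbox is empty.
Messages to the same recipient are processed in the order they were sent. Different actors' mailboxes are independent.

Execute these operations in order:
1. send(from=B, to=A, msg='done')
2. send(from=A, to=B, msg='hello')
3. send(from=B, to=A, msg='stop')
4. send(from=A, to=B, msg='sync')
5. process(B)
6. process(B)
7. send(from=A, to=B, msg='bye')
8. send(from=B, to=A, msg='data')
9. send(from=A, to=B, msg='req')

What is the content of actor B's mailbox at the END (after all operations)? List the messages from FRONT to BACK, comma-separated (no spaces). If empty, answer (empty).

Answer: bye,req

Derivation:
After 1 (send(from=B, to=A, msg='done')): A:[done] B:[]
After 2 (send(from=A, to=B, msg='hello')): A:[done] B:[hello]
After 3 (send(from=B, to=A, msg='stop')): A:[done,stop] B:[hello]
After 4 (send(from=A, to=B, msg='sync')): A:[done,stop] B:[hello,sync]
After 5 (process(B)): A:[done,stop] B:[sync]
After 6 (process(B)): A:[done,stop] B:[]
After 7 (send(from=A, to=B, msg='bye')): A:[done,stop] B:[bye]
After 8 (send(from=B, to=A, msg='data')): A:[done,stop,data] B:[bye]
After 9 (send(from=A, to=B, msg='req')): A:[done,stop,data] B:[bye,req]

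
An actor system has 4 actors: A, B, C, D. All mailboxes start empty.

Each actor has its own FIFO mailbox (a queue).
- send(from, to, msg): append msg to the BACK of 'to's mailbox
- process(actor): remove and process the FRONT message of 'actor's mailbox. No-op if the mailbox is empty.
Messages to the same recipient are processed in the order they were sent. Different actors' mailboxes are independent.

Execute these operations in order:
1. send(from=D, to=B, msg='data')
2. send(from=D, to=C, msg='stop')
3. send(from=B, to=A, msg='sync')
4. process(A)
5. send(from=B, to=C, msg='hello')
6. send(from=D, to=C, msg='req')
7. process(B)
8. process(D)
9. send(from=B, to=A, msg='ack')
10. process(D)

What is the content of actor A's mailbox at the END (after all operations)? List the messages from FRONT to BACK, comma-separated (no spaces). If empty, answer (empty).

After 1 (send(from=D, to=B, msg='data')): A:[] B:[data] C:[] D:[]
After 2 (send(from=D, to=C, msg='stop')): A:[] B:[data] C:[stop] D:[]
After 3 (send(from=B, to=A, msg='sync')): A:[sync] B:[data] C:[stop] D:[]
After 4 (process(A)): A:[] B:[data] C:[stop] D:[]
After 5 (send(from=B, to=C, msg='hello')): A:[] B:[data] C:[stop,hello] D:[]
After 6 (send(from=D, to=C, msg='req')): A:[] B:[data] C:[stop,hello,req] D:[]
After 7 (process(B)): A:[] B:[] C:[stop,hello,req] D:[]
After 8 (process(D)): A:[] B:[] C:[stop,hello,req] D:[]
After 9 (send(from=B, to=A, msg='ack')): A:[ack] B:[] C:[stop,hello,req] D:[]
After 10 (process(D)): A:[ack] B:[] C:[stop,hello,req] D:[]

Answer: ack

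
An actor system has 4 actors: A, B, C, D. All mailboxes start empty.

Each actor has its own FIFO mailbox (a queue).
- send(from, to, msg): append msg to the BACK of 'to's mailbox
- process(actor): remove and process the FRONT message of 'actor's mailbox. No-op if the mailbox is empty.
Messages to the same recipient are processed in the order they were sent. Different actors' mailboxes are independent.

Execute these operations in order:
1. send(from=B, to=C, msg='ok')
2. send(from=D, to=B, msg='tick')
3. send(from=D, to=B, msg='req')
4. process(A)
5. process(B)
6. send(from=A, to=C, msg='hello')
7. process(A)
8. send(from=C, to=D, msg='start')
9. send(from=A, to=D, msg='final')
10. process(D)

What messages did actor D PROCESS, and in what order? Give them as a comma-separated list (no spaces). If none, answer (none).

After 1 (send(from=B, to=C, msg='ok')): A:[] B:[] C:[ok] D:[]
After 2 (send(from=D, to=B, msg='tick')): A:[] B:[tick] C:[ok] D:[]
After 3 (send(from=D, to=B, msg='req')): A:[] B:[tick,req] C:[ok] D:[]
After 4 (process(A)): A:[] B:[tick,req] C:[ok] D:[]
After 5 (process(B)): A:[] B:[req] C:[ok] D:[]
After 6 (send(from=A, to=C, msg='hello')): A:[] B:[req] C:[ok,hello] D:[]
After 7 (process(A)): A:[] B:[req] C:[ok,hello] D:[]
After 8 (send(from=C, to=D, msg='start')): A:[] B:[req] C:[ok,hello] D:[start]
After 9 (send(from=A, to=D, msg='final')): A:[] B:[req] C:[ok,hello] D:[start,final]
After 10 (process(D)): A:[] B:[req] C:[ok,hello] D:[final]

Answer: start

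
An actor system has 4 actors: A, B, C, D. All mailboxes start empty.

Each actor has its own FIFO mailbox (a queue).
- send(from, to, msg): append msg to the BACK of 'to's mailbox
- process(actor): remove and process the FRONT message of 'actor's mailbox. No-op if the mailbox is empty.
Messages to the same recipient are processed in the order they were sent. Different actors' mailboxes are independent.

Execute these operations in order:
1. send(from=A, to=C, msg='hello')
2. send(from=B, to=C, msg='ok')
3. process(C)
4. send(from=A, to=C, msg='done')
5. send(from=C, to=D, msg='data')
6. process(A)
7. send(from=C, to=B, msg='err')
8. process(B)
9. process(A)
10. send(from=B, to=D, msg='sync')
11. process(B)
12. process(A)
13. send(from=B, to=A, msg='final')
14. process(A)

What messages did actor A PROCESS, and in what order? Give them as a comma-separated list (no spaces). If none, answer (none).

After 1 (send(from=A, to=C, msg='hello')): A:[] B:[] C:[hello] D:[]
After 2 (send(from=B, to=C, msg='ok')): A:[] B:[] C:[hello,ok] D:[]
After 3 (process(C)): A:[] B:[] C:[ok] D:[]
After 4 (send(from=A, to=C, msg='done')): A:[] B:[] C:[ok,done] D:[]
After 5 (send(from=C, to=D, msg='data')): A:[] B:[] C:[ok,done] D:[data]
After 6 (process(A)): A:[] B:[] C:[ok,done] D:[data]
After 7 (send(from=C, to=B, msg='err')): A:[] B:[err] C:[ok,done] D:[data]
After 8 (process(B)): A:[] B:[] C:[ok,done] D:[data]
After 9 (process(A)): A:[] B:[] C:[ok,done] D:[data]
After 10 (send(from=B, to=D, msg='sync')): A:[] B:[] C:[ok,done] D:[data,sync]
After 11 (process(B)): A:[] B:[] C:[ok,done] D:[data,sync]
After 12 (process(A)): A:[] B:[] C:[ok,done] D:[data,sync]
After 13 (send(from=B, to=A, msg='final')): A:[final] B:[] C:[ok,done] D:[data,sync]
After 14 (process(A)): A:[] B:[] C:[ok,done] D:[data,sync]

Answer: final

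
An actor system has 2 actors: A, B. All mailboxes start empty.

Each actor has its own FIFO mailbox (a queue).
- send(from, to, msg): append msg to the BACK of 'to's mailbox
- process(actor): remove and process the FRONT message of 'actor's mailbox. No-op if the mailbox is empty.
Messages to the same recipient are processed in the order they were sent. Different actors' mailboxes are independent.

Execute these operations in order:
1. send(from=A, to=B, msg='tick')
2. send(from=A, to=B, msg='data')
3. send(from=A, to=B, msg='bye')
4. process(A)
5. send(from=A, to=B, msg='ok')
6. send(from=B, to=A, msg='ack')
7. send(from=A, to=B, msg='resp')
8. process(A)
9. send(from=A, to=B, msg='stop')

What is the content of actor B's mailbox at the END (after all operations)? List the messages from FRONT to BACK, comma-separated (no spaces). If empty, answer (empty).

Answer: tick,data,bye,ok,resp,stop

Derivation:
After 1 (send(from=A, to=B, msg='tick')): A:[] B:[tick]
After 2 (send(from=A, to=B, msg='data')): A:[] B:[tick,data]
After 3 (send(from=A, to=B, msg='bye')): A:[] B:[tick,data,bye]
After 4 (process(A)): A:[] B:[tick,data,bye]
After 5 (send(from=A, to=B, msg='ok')): A:[] B:[tick,data,bye,ok]
After 6 (send(from=B, to=A, msg='ack')): A:[ack] B:[tick,data,bye,ok]
After 7 (send(from=A, to=B, msg='resp')): A:[ack] B:[tick,data,bye,ok,resp]
After 8 (process(A)): A:[] B:[tick,data,bye,ok,resp]
After 9 (send(from=A, to=B, msg='stop')): A:[] B:[tick,data,bye,ok,resp,stop]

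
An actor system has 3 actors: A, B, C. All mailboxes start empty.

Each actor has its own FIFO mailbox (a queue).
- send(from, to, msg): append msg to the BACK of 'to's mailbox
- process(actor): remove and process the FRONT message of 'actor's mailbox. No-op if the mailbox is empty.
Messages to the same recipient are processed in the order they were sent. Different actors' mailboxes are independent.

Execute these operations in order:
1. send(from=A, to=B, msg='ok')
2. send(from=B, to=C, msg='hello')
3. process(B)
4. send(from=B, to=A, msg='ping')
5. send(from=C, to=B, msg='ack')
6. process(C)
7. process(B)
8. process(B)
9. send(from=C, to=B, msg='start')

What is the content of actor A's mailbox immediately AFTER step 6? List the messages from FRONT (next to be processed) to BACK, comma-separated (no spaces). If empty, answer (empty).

After 1 (send(from=A, to=B, msg='ok')): A:[] B:[ok] C:[]
After 2 (send(from=B, to=C, msg='hello')): A:[] B:[ok] C:[hello]
After 3 (process(B)): A:[] B:[] C:[hello]
After 4 (send(from=B, to=A, msg='ping')): A:[ping] B:[] C:[hello]
After 5 (send(from=C, to=B, msg='ack')): A:[ping] B:[ack] C:[hello]
After 6 (process(C)): A:[ping] B:[ack] C:[]

ping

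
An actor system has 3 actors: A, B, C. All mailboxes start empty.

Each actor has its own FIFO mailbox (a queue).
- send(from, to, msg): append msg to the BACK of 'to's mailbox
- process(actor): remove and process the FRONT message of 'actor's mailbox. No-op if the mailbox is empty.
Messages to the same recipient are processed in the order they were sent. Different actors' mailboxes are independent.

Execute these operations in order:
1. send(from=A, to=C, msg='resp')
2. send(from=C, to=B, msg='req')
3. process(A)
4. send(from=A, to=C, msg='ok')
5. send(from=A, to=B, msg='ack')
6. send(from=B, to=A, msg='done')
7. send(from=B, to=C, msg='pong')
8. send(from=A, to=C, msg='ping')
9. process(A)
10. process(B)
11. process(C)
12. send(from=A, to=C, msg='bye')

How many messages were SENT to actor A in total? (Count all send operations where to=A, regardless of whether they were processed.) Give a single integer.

Answer: 1

Derivation:
After 1 (send(from=A, to=C, msg='resp')): A:[] B:[] C:[resp]
After 2 (send(from=C, to=B, msg='req')): A:[] B:[req] C:[resp]
After 3 (process(A)): A:[] B:[req] C:[resp]
After 4 (send(from=A, to=C, msg='ok')): A:[] B:[req] C:[resp,ok]
After 5 (send(from=A, to=B, msg='ack')): A:[] B:[req,ack] C:[resp,ok]
After 6 (send(from=B, to=A, msg='done')): A:[done] B:[req,ack] C:[resp,ok]
After 7 (send(from=B, to=C, msg='pong')): A:[done] B:[req,ack] C:[resp,ok,pong]
After 8 (send(from=A, to=C, msg='ping')): A:[done] B:[req,ack] C:[resp,ok,pong,ping]
After 9 (process(A)): A:[] B:[req,ack] C:[resp,ok,pong,ping]
After 10 (process(B)): A:[] B:[ack] C:[resp,ok,pong,ping]
After 11 (process(C)): A:[] B:[ack] C:[ok,pong,ping]
After 12 (send(from=A, to=C, msg='bye')): A:[] B:[ack] C:[ok,pong,ping,bye]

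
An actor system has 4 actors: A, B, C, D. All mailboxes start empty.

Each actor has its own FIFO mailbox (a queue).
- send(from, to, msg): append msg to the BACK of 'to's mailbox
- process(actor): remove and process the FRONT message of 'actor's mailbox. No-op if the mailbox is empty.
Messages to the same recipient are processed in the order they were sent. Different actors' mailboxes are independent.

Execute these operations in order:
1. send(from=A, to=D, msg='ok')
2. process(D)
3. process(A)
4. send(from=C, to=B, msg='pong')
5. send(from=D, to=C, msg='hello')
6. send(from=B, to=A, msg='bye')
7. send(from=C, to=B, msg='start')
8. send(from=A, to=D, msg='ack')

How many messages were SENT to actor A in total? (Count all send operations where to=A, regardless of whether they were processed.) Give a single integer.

After 1 (send(from=A, to=D, msg='ok')): A:[] B:[] C:[] D:[ok]
After 2 (process(D)): A:[] B:[] C:[] D:[]
After 3 (process(A)): A:[] B:[] C:[] D:[]
After 4 (send(from=C, to=B, msg='pong')): A:[] B:[pong] C:[] D:[]
After 5 (send(from=D, to=C, msg='hello')): A:[] B:[pong] C:[hello] D:[]
After 6 (send(from=B, to=A, msg='bye')): A:[bye] B:[pong] C:[hello] D:[]
After 7 (send(from=C, to=B, msg='start')): A:[bye] B:[pong,start] C:[hello] D:[]
After 8 (send(from=A, to=D, msg='ack')): A:[bye] B:[pong,start] C:[hello] D:[ack]

Answer: 1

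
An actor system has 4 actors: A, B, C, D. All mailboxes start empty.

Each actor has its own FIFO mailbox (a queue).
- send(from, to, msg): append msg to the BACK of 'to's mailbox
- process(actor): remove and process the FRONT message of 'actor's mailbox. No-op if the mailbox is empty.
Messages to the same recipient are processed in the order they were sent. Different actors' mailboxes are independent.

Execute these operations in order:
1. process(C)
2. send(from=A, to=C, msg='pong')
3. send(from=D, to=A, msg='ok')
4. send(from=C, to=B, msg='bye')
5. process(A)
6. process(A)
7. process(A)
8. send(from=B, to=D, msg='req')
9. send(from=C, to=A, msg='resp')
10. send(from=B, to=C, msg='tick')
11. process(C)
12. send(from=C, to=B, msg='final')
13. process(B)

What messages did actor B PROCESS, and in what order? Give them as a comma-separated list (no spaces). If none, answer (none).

Answer: bye

Derivation:
After 1 (process(C)): A:[] B:[] C:[] D:[]
After 2 (send(from=A, to=C, msg='pong')): A:[] B:[] C:[pong] D:[]
After 3 (send(from=D, to=A, msg='ok')): A:[ok] B:[] C:[pong] D:[]
After 4 (send(from=C, to=B, msg='bye')): A:[ok] B:[bye] C:[pong] D:[]
After 5 (process(A)): A:[] B:[bye] C:[pong] D:[]
After 6 (process(A)): A:[] B:[bye] C:[pong] D:[]
After 7 (process(A)): A:[] B:[bye] C:[pong] D:[]
After 8 (send(from=B, to=D, msg='req')): A:[] B:[bye] C:[pong] D:[req]
After 9 (send(from=C, to=A, msg='resp')): A:[resp] B:[bye] C:[pong] D:[req]
After 10 (send(from=B, to=C, msg='tick')): A:[resp] B:[bye] C:[pong,tick] D:[req]
After 11 (process(C)): A:[resp] B:[bye] C:[tick] D:[req]
After 12 (send(from=C, to=B, msg='final')): A:[resp] B:[bye,final] C:[tick] D:[req]
After 13 (process(B)): A:[resp] B:[final] C:[tick] D:[req]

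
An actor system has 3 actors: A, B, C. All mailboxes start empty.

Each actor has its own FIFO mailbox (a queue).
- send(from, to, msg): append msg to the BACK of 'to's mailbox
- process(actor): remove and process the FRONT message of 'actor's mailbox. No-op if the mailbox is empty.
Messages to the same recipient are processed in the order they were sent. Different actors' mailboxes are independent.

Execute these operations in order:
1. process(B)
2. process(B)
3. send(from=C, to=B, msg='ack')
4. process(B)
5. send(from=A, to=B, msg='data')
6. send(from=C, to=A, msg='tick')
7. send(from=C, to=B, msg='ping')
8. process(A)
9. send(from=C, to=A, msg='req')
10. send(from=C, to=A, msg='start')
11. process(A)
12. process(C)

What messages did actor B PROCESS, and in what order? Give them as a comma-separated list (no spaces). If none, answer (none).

After 1 (process(B)): A:[] B:[] C:[]
After 2 (process(B)): A:[] B:[] C:[]
After 3 (send(from=C, to=B, msg='ack')): A:[] B:[ack] C:[]
After 4 (process(B)): A:[] B:[] C:[]
After 5 (send(from=A, to=B, msg='data')): A:[] B:[data] C:[]
After 6 (send(from=C, to=A, msg='tick')): A:[tick] B:[data] C:[]
After 7 (send(from=C, to=B, msg='ping')): A:[tick] B:[data,ping] C:[]
After 8 (process(A)): A:[] B:[data,ping] C:[]
After 9 (send(from=C, to=A, msg='req')): A:[req] B:[data,ping] C:[]
After 10 (send(from=C, to=A, msg='start')): A:[req,start] B:[data,ping] C:[]
After 11 (process(A)): A:[start] B:[data,ping] C:[]
After 12 (process(C)): A:[start] B:[data,ping] C:[]

Answer: ack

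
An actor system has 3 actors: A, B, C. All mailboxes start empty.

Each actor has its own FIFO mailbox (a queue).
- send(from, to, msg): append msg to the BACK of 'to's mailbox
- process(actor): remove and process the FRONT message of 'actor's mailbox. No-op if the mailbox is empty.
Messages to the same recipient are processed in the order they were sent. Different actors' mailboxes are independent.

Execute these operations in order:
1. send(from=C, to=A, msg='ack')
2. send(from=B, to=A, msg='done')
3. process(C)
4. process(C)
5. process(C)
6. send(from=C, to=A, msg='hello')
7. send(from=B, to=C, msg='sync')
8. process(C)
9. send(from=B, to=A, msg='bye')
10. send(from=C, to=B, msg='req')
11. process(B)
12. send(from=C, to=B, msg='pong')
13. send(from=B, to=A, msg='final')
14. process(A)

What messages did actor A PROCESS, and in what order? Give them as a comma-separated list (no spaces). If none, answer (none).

Answer: ack

Derivation:
After 1 (send(from=C, to=A, msg='ack')): A:[ack] B:[] C:[]
After 2 (send(from=B, to=A, msg='done')): A:[ack,done] B:[] C:[]
After 3 (process(C)): A:[ack,done] B:[] C:[]
After 4 (process(C)): A:[ack,done] B:[] C:[]
After 5 (process(C)): A:[ack,done] B:[] C:[]
After 6 (send(from=C, to=A, msg='hello')): A:[ack,done,hello] B:[] C:[]
After 7 (send(from=B, to=C, msg='sync')): A:[ack,done,hello] B:[] C:[sync]
After 8 (process(C)): A:[ack,done,hello] B:[] C:[]
After 9 (send(from=B, to=A, msg='bye')): A:[ack,done,hello,bye] B:[] C:[]
After 10 (send(from=C, to=B, msg='req')): A:[ack,done,hello,bye] B:[req] C:[]
After 11 (process(B)): A:[ack,done,hello,bye] B:[] C:[]
After 12 (send(from=C, to=B, msg='pong')): A:[ack,done,hello,bye] B:[pong] C:[]
After 13 (send(from=B, to=A, msg='final')): A:[ack,done,hello,bye,final] B:[pong] C:[]
After 14 (process(A)): A:[done,hello,bye,final] B:[pong] C:[]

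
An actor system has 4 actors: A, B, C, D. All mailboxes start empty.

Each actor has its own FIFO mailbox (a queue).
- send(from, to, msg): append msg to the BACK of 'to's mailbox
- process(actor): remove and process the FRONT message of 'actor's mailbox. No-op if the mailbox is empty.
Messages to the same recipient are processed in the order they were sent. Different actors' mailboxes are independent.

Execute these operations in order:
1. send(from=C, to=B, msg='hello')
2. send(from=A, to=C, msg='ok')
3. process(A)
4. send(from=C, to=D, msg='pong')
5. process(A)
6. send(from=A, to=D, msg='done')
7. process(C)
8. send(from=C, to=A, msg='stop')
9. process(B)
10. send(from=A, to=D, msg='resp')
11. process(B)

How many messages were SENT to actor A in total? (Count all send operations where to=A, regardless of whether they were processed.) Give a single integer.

After 1 (send(from=C, to=B, msg='hello')): A:[] B:[hello] C:[] D:[]
After 2 (send(from=A, to=C, msg='ok')): A:[] B:[hello] C:[ok] D:[]
After 3 (process(A)): A:[] B:[hello] C:[ok] D:[]
After 4 (send(from=C, to=D, msg='pong')): A:[] B:[hello] C:[ok] D:[pong]
After 5 (process(A)): A:[] B:[hello] C:[ok] D:[pong]
After 6 (send(from=A, to=D, msg='done')): A:[] B:[hello] C:[ok] D:[pong,done]
After 7 (process(C)): A:[] B:[hello] C:[] D:[pong,done]
After 8 (send(from=C, to=A, msg='stop')): A:[stop] B:[hello] C:[] D:[pong,done]
After 9 (process(B)): A:[stop] B:[] C:[] D:[pong,done]
After 10 (send(from=A, to=D, msg='resp')): A:[stop] B:[] C:[] D:[pong,done,resp]
After 11 (process(B)): A:[stop] B:[] C:[] D:[pong,done,resp]

Answer: 1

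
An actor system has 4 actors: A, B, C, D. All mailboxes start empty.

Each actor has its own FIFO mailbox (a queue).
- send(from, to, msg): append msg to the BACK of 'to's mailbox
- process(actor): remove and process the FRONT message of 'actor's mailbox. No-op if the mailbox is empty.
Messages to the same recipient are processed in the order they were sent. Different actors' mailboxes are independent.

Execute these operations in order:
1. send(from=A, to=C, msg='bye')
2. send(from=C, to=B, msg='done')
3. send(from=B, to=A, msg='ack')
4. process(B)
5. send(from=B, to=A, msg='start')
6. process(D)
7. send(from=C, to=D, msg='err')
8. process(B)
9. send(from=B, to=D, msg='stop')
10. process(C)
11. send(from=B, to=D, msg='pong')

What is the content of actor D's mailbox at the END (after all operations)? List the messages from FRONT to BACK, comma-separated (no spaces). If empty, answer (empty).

After 1 (send(from=A, to=C, msg='bye')): A:[] B:[] C:[bye] D:[]
After 2 (send(from=C, to=B, msg='done')): A:[] B:[done] C:[bye] D:[]
After 3 (send(from=B, to=A, msg='ack')): A:[ack] B:[done] C:[bye] D:[]
After 4 (process(B)): A:[ack] B:[] C:[bye] D:[]
After 5 (send(from=B, to=A, msg='start')): A:[ack,start] B:[] C:[bye] D:[]
After 6 (process(D)): A:[ack,start] B:[] C:[bye] D:[]
After 7 (send(from=C, to=D, msg='err')): A:[ack,start] B:[] C:[bye] D:[err]
After 8 (process(B)): A:[ack,start] B:[] C:[bye] D:[err]
After 9 (send(from=B, to=D, msg='stop')): A:[ack,start] B:[] C:[bye] D:[err,stop]
After 10 (process(C)): A:[ack,start] B:[] C:[] D:[err,stop]
After 11 (send(from=B, to=D, msg='pong')): A:[ack,start] B:[] C:[] D:[err,stop,pong]

Answer: err,stop,pong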